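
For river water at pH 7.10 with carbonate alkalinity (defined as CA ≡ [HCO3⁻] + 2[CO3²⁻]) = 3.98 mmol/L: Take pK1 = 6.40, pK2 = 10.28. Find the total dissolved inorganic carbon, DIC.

DIC = 4.77 mmol/L

CA = [HCO3⁻] + 2[CO3²⁻] = (α₁ + 2α₂)·DIC
At pH 7.10: [H⁺]/K1 = 10^-0.70 = 0.19953, K2/[H⁺] = 10^-3.18 = 0.00066069
α₁ = 1/(1 + 0.19953 + 0.00066069) = 1/1.2002 = 0.8332; α₂ = α₁·K2/[H⁺] = 0.0005505
α₁ + 2α₂ = 0.8343
DIC = CA / (α₁ + 2α₂) = 3.98 / 0.8343 = 4.77 mmol/L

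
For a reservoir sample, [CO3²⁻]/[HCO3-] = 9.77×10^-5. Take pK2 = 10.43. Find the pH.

From K2 = [H⁺][CO3²⁻]/[HCO3-]:  pH = pK2 + log₁₀([CO3²⁻]/[HCO3-])
log₁₀(9.77×10^-5) = -4.010
pH = 10.43 + (-4.010) = 6.42

pH = 6.42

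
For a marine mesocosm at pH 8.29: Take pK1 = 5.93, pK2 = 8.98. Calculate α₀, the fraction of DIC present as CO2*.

α₀ = 1 / (1 + K1/[H⁺] + K1K2/[H⁺]²) = 1 / (1 + 10^+2.36 + 10^+1.67)
   = 1 / (1 + 229.09 + 46.774) = 1/276.86 = 0.003612

α₀ = 0.00361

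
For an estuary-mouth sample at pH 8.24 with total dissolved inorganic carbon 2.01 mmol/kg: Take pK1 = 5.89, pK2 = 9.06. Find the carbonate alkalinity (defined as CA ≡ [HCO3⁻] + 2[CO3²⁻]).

CA = [HCO3⁻] + 2[CO3²⁻] = (α₁ + 2α₂)·DIC
At pH 8.24: [H⁺]/K1 = 10^-2.35 = 0.0044668, K2/[H⁺] = 10^-0.82 = 0.15136
α₁ = 1/(1 + 0.0044668 + 0.15136) = 1/1.1558 = 0.8652; α₂ = α₁·K2/[H⁺] = 0.1310
α₁ + 2α₂ = 1.1271
CA = 1.1271 × 2.01 = 2.27 mmol/kg

CA = 2.27 mmol/kg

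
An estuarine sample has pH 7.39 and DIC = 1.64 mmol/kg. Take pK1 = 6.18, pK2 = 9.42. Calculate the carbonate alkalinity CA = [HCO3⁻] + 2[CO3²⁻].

CA = 1.56 mmol/kg

CA = [HCO3⁻] + 2[CO3²⁻] = (α₁ + 2α₂)·DIC
At pH 7.39: [H⁺]/K1 = 10^-1.21 = 0.061660, K2/[H⁺] = 10^-2.03 = 0.0093325
α₁ = 1/(1 + 0.061660 + 0.0093325) = 1/1.0710 = 0.9337; α₂ = α₁·K2/[H⁺] = 0.008714
α₁ + 2α₂ = 0.9511
CA = 0.9511 × 1.64 = 1.56 mmol/kg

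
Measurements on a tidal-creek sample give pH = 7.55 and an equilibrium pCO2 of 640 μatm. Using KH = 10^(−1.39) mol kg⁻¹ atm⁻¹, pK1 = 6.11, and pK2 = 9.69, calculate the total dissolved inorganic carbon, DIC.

[CO2*] = KH · pCO2 = 10^(−1.39) × 640×10^-6 = 2.607×10^-5 mol/kg
α₀ = 1/(1 + K1/[H⁺] + K1K2/[H⁺]²) = 1/(1 + 10^+1.44 + 10^-0.70) = 0.03479
DIC = [CO2*]/α₀ = 2.607×10^-5 / 0.03479 = 0.749 mmol/kg

DIC = 0.749 mmol/kg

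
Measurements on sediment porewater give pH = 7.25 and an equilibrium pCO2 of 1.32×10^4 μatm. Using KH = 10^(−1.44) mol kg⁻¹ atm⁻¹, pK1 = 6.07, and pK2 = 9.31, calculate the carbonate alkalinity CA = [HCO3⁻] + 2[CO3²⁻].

CA = 7.38 mmol/kg

[CO2*] = KH · pCO2 = 10^(−1.44) × 1.32×10^4×10^-6 = 4.793×10^-4 mol/kg
α₀ = 1/(1 + K1/[H⁺] + K1K2/[H⁺]²) = 1/(1 + 10^+1.18 + 10^-0.88) = 0.06147
DIC = [CO2*]/α₀ = 4.793×10^-4 / 0.06147 = 7.796 mmol/kg
CA = (α₁ + 2α₂)·DIC = (0.9304 + 2×0.008104) × 7.796 = 7.38 mmol/kg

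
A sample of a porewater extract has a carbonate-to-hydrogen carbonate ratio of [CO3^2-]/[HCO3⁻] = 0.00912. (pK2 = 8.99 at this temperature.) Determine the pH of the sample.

From K2 = [H⁺][CO3^2-]/[HCO3⁻]:  pH = pK2 + log₁₀([CO3^2-]/[HCO3⁻])
log₁₀(0.00912) = -2.040
pH = 8.99 + (-2.040) = 6.95

pH = 6.95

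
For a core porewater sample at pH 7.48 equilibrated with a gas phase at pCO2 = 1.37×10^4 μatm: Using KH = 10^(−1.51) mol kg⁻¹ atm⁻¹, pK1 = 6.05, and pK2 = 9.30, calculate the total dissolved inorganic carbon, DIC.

DIC = 12.0 mmol/kg

[CO2*] = KH · pCO2 = 10^(−1.51) × 1.37×10^4×10^-6 = 4.234×10^-4 mol/kg
α₀ = 1/(1 + K1/[H⁺] + K1K2/[H⁺]²) = 1/(1 + 10^+1.43 + 10^-0.39) = 0.03531
DIC = [CO2*]/α₀ = 4.234×10^-4 / 0.03531 = 12.0 mmol/kg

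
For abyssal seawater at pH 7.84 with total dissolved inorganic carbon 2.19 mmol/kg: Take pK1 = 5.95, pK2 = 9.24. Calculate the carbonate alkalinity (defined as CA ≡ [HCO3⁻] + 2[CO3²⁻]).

CA = 2.25 mmol/kg

CA = [HCO3⁻] + 2[CO3²⁻] = (α₁ + 2α₂)·DIC
At pH 7.84: [H⁺]/K1 = 10^-1.89 = 0.012882, K2/[H⁺] = 10^-1.40 = 0.039811
α₁ = 1/(1 + 0.012882 + 0.039811) = 1/1.0527 = 0.9499; α₂ = α₁·K2/[H⁺] = 0.03782
α₁ + 2α₂ = 1.0256
CA = 1.0256 × 2.19 = 2.25 mmol/kg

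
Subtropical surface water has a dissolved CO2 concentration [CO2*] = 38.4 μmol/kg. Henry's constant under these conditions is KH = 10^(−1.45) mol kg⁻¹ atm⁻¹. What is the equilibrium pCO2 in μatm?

KH = 10^(−1.45) = 3.548×10^-2 mol kg⁻¹ atm⁻¹
pCO2 = [CO2*]/KH = 38.4×10^-6 / 3.548×10^-2 = 1.08×10^-3 atm = 1080 μatm

pCO2 = 1080 μatm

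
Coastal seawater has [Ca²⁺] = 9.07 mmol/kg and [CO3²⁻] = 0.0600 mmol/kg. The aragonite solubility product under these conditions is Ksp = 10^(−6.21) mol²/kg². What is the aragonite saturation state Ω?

Ω = 0.883

Ksp = 10^(−6.21) = 6.166×10^-7
Ω = [Ca²⁺][CO3²⁻]/Ksp = (9.07×10^-3)(0.0600×10^-3) / 6.166×10^-7 = 0.883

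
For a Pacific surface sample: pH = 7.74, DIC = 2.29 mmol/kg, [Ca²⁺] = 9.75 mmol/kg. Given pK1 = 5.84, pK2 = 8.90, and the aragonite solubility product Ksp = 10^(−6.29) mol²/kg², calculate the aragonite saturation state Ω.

α₂ = 1 / (1 + [H⁺]/K2 + [H⁺]²/(K1K2)) = 1 / (1 + 10^+1.16 + 10^-0.74)
   = 1 / (1 + 14.454 + 0.18197) = 1/15.636 = 0.06395
[CO3²⁻] = α₂ × DIC = 0.06395 × 2.29 = 0.1465 mmol/kg
Ksp = 10^(−6.29) = 5.129×10^-7
Ω = [Ca²⁺][CO3²⁻]/Ksp = (9.75×10^-3)(1.465×10^-4) / 5.129×10^-7 = 2.78

Ω = 2.78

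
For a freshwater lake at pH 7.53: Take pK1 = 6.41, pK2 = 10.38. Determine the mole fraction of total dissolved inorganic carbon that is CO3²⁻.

α₂ = 1 / (1 + [H⁺]/K2 + [H⁺]²/(K1K2)) = 1 / (1 + 10^+2.85 + 10^+1.73)
   = 1 / (1 + 707.95 + 53.703) = 1/762.65 = 0.001311

α₂ = 0.00131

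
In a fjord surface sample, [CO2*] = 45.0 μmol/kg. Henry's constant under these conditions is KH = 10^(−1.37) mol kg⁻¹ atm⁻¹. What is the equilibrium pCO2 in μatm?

pCO2 = 1050 μatm

KH = 10^(−1.37) = 4.266×10^-2 mol kg⁻¹ atm⁻¹
pCO2 = [CO2*]/KH = 45.0×10^-6 / 4.266×10^-2 = 1.05×10^-3 atm = 1050 μatm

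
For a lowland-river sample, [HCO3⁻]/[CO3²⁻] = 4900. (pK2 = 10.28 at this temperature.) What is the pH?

pH = 6.59

From K2 = [H⁺][CO3²⁻]/[HCO3⁻]:  pH = pK2 − log₁₀([HCO3⁻]/[CO3²⁻])
log₁₀(4900) = +3.690
pH = 10.28 − (+3.690) = 6.59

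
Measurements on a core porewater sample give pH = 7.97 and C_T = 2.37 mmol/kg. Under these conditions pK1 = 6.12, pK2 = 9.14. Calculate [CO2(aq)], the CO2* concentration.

[CO2*] = 0.0309 mmol/kg

α₀ = 1 / (1 + K1/[H⁺] + K1K2/[H⁺]²) = 1 / (1 + 10^+1.85 + 10^+0.68)
   = 1 / (1 + 70.795 + 4.7863) = 1/76.581 = 0.01306
[CO2*] = α₀ × DIC = 0.01306 × 2.37 = 0.0309 mmol/kg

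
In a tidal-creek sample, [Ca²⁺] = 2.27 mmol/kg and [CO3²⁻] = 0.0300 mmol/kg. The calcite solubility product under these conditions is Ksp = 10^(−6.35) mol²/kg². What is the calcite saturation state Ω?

Ksp = 10^(−6.35) = 4.467×10^-7
Ω = [Ca²⁺][CO3²⁻]/Ksp = (2.27×10^-3)(0.0300×10^-3) / 4.467×10^-7 = 0.152

Ω = 0.152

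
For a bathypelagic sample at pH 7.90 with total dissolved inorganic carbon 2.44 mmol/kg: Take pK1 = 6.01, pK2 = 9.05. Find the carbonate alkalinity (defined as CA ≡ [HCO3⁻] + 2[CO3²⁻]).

CA = [HCO3⁻] + 2[CO3²⁻] = (α₁ + 2α₂)·DIC
At pH 7.90: [H⁺]/K1 = 10^-1.89 = 0.012882, K2/[H⁺] = 10^-1.15 = 0.070795
α₁ = 1/(1 + 0.012882 + 0.070795) = 1/1.0837 = 0.9228; α₂ = α₁·K2/[H⁺] = 0.06533
α₁ + 2α₂ = 1.0534
CA = 1.0534 × 2.44 = 2.57 mmol/kg

CA = 2.57 mmol/kg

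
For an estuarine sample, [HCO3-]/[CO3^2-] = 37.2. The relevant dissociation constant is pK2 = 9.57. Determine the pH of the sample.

pH = 8.00

From K2 = [H⁺][CO3^2-]/[HCO3-]:  pH = pK2 − log₁₀([HCO3-]/[CO3^2-])
log₁₀(37.2) = +1.571
pH = 9.57 − (+1.571) = 8.00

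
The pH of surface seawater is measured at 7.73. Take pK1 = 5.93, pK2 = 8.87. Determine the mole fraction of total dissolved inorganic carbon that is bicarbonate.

α₁ = 0.919

α₁ = 1 / (1 + [H⁺]/K1 + K2/[H⁺]) = 1 / (1 + 10^-1.80 + 10^-1.14)
   = 1 / (1 + 0.015849 + 0.072444) = 1/1.0883 = 0.9189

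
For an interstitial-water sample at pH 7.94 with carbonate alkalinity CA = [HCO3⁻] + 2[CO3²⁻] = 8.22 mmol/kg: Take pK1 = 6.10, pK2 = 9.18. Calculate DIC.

CA = [HCO3⁻] + 2[CO3²⁻] = (α₁ + 2α₂)·DIC
At pH 7.94: [H⁺]/K1 = 10^-1.84 = 0.014454, K2/[H⁺] = 10^-1.24 = 0.057544
α₁ = 1/(1 + 0.014454 + 0.057544) = 1/1.0720 = 0.9328; α₂ = α₁·K2/[H⁺] = 0.05368
α₁ + 2α₂ = 1.0402
DIC = CA / (α₁ + 2α₂) = 8.22 / 1.0402 = 7.90 mmol/kg

DIC = 7.90 mmol/kg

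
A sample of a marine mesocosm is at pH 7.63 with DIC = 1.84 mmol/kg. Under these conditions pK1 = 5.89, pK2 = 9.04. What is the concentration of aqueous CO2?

[CO2*] = 0.0317 mmol/kg

α₀ = 1 / (1 + K1/[H⁺] + K1K2/[H⁺]²) = 1 / (1 + 10^+1.74 + 10^+0.33)
   = 1 / (1 + 54.954 + 2.1380) = 1/58.092 = 0.01721
[CO2*] = α₀ × DIC = 0.01721 × 1.84 = 0.0317 mmol/kg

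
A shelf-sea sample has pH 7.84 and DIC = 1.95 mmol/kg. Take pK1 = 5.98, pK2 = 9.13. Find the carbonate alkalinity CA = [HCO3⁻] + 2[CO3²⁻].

CA = 2.02 mmol/kg

CA = [HCO3⁻] + 2[CO3²⁻] = (α₁ + 2α₂)·DIC
At pH 7.84: [H⁺]/K1 = 10^-1.86 = 0.013804, K2/[H⁺] = 10^-1.29 = 0.051286
α₁ = 1/(1 + 0.013804 + 0.051286) = 1/1.0651 = 0.9389; α₂ = α₁·K2/[H⁺] = 0.04815
α₁ + 2α₂ = 1.0352
CA = 1.0352 × 1.95 = 2.02 mmol/kg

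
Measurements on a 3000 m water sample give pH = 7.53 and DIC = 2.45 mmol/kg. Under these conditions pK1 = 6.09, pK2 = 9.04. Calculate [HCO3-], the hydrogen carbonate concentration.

[HCO3⁻] = 2.30 mmol/kg

α₁ = 1 / (1 + [H⁺]/K1 + K2/[H⁺]) = 1 / (1 + 10^-1.44 + 10^-1.51)
   = 1 / (1 + 0.036308 + 0.030903) = 1/1.0672 = 0.9370
[HCO3⁻] = α₁ × DIC = 0.9370 × 2.45 = 2.30 mmol/kg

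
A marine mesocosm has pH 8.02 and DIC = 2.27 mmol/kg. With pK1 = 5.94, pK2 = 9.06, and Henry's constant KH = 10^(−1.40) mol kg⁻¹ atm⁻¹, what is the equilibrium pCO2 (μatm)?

α₀ = 1 / (1 + K1/[H⁺] + K1K2/[H⁺]²) = 1 / (1 + 10^+2.08 + 10^+1.04)
   = 1 / (1 + 120.23 + 10.965) = 1/132.19 = 0.007565
[CO2*] = α₀ × DIC = 0.007565 × 2.27 = 0.01717 mmol/kg = 17.17 μmol/kg
pCO2 = [CO2*]/KH = 1.717×10^-5 / 3.981×10^-2 = 431 μatm

pCO2 = 431 μatm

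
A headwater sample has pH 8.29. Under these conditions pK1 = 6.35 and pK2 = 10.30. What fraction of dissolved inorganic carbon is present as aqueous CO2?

α₀ = 1 / (1 + K1/[H⁺] + K1K2/[H⁺]²) = 1 / (1 + 10^+1.94 + 10^-0.07)
   = 1 / (1 + 87.096 + 0.85114) = 1/88.947 = 0.01124

α₀ = 0.0112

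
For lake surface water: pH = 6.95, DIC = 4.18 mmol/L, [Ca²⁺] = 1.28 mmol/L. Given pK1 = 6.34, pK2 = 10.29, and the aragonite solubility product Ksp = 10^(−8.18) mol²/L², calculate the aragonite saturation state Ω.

Ω = 0.297

α₂ = 1 / (1 + [H⁺]/K2 + [H⁺]²/(K1K2)) = 1 / (1 + 10^+3.34 + 10^+2.73)
   = 1 / (1 + 2187.8 + 537.03) = 1/2725.8 = 0.0003669
[CO3²⁻] = α₂ × DIC = 0.0003669 × 4.18 = 0.001533 mmol/L = 1.533 μmol/L
Ksp = 10^(−8.18) = 6.607×10^-9
Ω = [Ca²⁺][CO3²⁻]/Ksp = (1.28×10^-3)(1.533×10^-6) / 6.607×10^-9 = 0.297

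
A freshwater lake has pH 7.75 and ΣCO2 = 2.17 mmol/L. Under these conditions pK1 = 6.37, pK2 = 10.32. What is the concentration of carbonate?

[CO3²⁻] = 5.59 μmol/L

α₂ = 1 / (1 + [H⁺]/K2 + [H⁺]²/(K1K2)) = 1 / (1 + 10^+2.57 + 10^+1.19)
   = 1 / (1 + 371.54 + 15.488) = 1/388.02 = 0.002577
[CO3²⁻] = α₂ × DIC = 0.002577 × 2.17 = 0.00559 mmol/L = 5.59 μmol/L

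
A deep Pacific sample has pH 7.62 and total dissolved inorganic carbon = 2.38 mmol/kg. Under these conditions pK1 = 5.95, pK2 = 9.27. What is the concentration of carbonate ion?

[CO3²⁻] = 0.0510 mmol/kg

α₂ = 1 / (1 + [H⁺]/K2 + [H⁺]²/(K1K2)) = 1 / (1 + 10^+1.65 + 10^-0.02)
   = 1 / (1 + 44.668 + 0.95499) = 1/46.623 = 0.02145
[CO3²⁻] = α₂ × DIC = 0.02145 × 2.38 = 0.0510 mmol/kg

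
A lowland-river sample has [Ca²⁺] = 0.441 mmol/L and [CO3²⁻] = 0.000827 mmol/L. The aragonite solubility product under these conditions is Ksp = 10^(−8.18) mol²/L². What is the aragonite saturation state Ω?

Ksp = 10^(−8.18) = 6.607×10^-9
Ω = [Ca²⁺][CO3²⁻]/Ksp = (0.441×10^-3)(0.000827×10^-3) / 6.607×10^-9 = 0.0552

Ω = 0.0552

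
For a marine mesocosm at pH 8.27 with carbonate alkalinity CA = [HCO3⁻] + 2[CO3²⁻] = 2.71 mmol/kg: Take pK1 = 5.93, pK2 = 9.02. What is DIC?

CA = [HCO3⁻] + 2[CO3²⁻] = (α₁ + 2α₂)·DIC
At pH 8.27: [H⁺]/K1 = 10^-2.34 = 0.0045709, K2/[H⁺] = 10^-0.75 = 0.17783
α₁ = 1/(1 + 0.0045709 + 0.17783) = 1/1.1824 = 0.8457; α₂ = α₁·K2/[H⁺] = 0.1504
α₁ + 2α₂ = 1.1465
DIC = CA / (α₁ + 2α₂) = 2.71 / 1.1465 = 2.36 mmol/kg

DIC = 2.36 mmol/kg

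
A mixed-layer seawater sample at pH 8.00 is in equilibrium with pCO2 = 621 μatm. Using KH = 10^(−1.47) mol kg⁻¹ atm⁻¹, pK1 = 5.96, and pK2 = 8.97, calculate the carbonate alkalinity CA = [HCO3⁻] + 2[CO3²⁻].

[CO2*] = KH · pCO2 = 10^(−1.47) × 621×10^-6 = 2.104×10^-5 mol/kg
α₀ = 1/(1 + K1/[H⁺] + K1K2/[H⁺]²) = 1/(1 + 10^+2.04 + 10^+1.07) = 0.008170
DIC = [CO2*]/α₀ = 2.104×10^-5 / 0.008170 = 2.576 mmol/kg
CA = (α₁ + 2α₂)·DIC = (0.8958 + 2×0.09599) × 2.576 = 2.80 mmol/kg

CA = 2.80 mmol/kg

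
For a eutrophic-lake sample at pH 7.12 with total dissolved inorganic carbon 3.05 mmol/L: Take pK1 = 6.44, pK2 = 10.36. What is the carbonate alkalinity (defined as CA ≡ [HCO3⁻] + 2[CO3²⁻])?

CA = 2.52 mmol/L

CA = [HCO3⁻] + 2[CO3²⁻] = (α₁ + 2α₂)·DIC
At pH 7.12: [H⁺]/K1 = 10^-0.68 = 0.20893, K2/[H⁺] = 10^-3.24 = 0.00057544
α₁ = 1/(1 + 0.20893 + 0.00057544) = 1/1.2095 = 0.8268; α₂ = α₁·K2/[H⁺] = 0.0004758
α₁ + 2α₂ = 0.8277
CA = 0.8277 × 3.05 = 2.52 mmol/L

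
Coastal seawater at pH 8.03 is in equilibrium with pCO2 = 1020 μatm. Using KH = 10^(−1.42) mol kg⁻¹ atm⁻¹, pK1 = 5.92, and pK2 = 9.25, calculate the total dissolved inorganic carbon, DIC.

DIC = 5.34 mmol/kg

[CO2*] = KH · pCO2 = 10^(−1.42) × 1020×10^-6 = 3.878×10^-5 mol/kg
α₀ = 1/(1 + K1/[H⁺] + K1K2/[H⁺]²) = 1/(1 + 10^+2.11 + 10^+0.89) = 0.007268
DIC = [CO2*]/α₀ = 3.878×10^-5 / 0.007268 = 5.34 mmol/kg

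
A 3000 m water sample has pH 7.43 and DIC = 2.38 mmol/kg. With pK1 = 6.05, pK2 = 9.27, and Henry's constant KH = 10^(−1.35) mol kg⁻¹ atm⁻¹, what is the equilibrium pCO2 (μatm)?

α₀ = 1 / (1 + K1/[H⁺] + K1K2/[H⁺]²) = 1 / (1 + 10^+1.38 + 10^-0.46)
   = 1 / (1 + 23.988 + 0.34674) = 1/25.335 = 0.03947
[CO2*] = α₀ × DIC = 0.03947 × 2.38 = 0.09394 mmol/kg
pCO2 = [CO2*]/KH = 9.394×10^-5 / 4.467×10^-2 = 2100 μatm

pCO2 = 2100 μatm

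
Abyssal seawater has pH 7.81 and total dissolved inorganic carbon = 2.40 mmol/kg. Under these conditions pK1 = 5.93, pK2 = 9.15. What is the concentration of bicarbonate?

α₁ = 1 / (1 + [H⁺]/K1 + K2/[H⁺]) = 1 / (1 + 10^-1.88 + 10^-1.34)
   = 1 / (1 + 0.013183 + 0.045709) = 1/1.0589 = 0.9444
[HCO3⁻] = α₁ × DIC = 0.9444 × 2.40 = 2.27 mmol/kg

[HCO3⁻] = 2.27 mmol/kg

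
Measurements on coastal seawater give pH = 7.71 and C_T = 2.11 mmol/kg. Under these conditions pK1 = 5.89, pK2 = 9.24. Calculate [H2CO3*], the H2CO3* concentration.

[CO2*] = 0.0306 mmol/kg

α₀ = 1 / (1 + K1/[H⁺] + K1K2/[H⁺]²) = 1 / (1 + 10^+1.82 + 10^+0.29)
   = 1 / (1 + 66.069 + 1.9498) = 1/69.019 = 0.01449
[CO2*] = α₀ × DIC = 0.01449 × 2.11 = 0.0306 mmol/kg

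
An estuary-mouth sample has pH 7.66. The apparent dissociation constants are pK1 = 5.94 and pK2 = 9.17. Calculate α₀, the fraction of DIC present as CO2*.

α₀ = 0.0181

α₀ = 1 / (1 + K1/[H⁺] + K1K2/[H⁺]²) = 1 / (1 + 10^+1.72 + 10^+0.21)
   = 1 / (1 + 52.481 + 1.6218) = 1/55.103 = 0.01815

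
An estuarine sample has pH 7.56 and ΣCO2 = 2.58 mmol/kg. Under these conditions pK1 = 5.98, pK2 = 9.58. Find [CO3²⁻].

[CO3²⁻] = 0.0238 mmol/kg

α₂ = 1 / (1 + [H⁺]/K2 + [H⁺]²/(K1K2)) = 1 / (1 + 10^+2.02 + 10^+0.44)
   = 1 / (1 + 104.71 + 2.7542) = 1/108.47 = 0.009219
[CO3²⁻] = α₂ × DIC = 0.009219 × 2.58 = 0.0238 mmol/kg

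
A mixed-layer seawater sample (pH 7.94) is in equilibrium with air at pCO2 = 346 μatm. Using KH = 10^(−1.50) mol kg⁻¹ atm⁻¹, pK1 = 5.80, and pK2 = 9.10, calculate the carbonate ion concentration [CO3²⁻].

[CO3²⁻] = 0.104 mmol/kg

[CO2*] = KH · pCO2 = 10^(−1.50) × 346×10^-6 = 1.094×10^-5 mol/kg
α₀ = 1/(1 + K1/[H⁺] + K1K2/[H⁺]²) = 1/(1 + 10^+2.14 + 10^+0.98) = 0.006730
DIC = [CO2*]/α₀ = 1.094×10^-5 / 0.006730 = 1.626 mmol/kg
[CO3²⁻] = α₂·DIC; α₂ = 0.06427, so [CO3²⁻] = 0.06427 × 1.626 = 0.104 mmol/kg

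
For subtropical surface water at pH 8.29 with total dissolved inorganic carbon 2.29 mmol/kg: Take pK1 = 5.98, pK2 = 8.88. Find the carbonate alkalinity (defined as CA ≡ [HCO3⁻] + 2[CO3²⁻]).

CA = [HCO3⁻] + 2[CO3²⁻] = (α₁ + 2α₂)·DIC
At pH 8.29: [H⁺]/K1 = 10^-2.31 = 0.0048978, K2/[H⁺] = 10^-0.59 = 0.25704
α₁ = 1/(1 + 0.0048978 + 0.25704) = 1/1.2619 = 0.7924; α₂ = α₁·K2/[H⁺] = 0.2037
α₁ + 2α₂ = 1.1998
CA = 1.1998 × 2.29 = 2.75 mmol/kg

CA = 2.75 mmol/kg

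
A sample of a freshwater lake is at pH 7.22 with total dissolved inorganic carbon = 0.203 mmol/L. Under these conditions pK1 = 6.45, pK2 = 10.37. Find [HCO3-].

α₁ = 1 / (1 + [H⁺]/K1 + K2/[H⁺]) = 1 / (1 + 10^-0.77 + 10^-3.15)
   = 1 / (1 + 0.16982 + 0.00070795) = 1/1.1705 = 0.8543
[HCO3⁻] = α₁ × DIC = 0.8543 × 0.203 = 0.173 mmol/L

[HCO3⁻] = 0.173 mmol/L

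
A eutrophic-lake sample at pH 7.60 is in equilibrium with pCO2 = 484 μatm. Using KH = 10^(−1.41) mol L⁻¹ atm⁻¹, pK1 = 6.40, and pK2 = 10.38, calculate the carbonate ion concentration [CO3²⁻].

[CO3²⁻] = 0.495 μmol/L

[CO2*] = KH · pCO2 = 10^(−1.41) × 484×10^-6 = 1.883×10^-5 mol/L
α₀ = 1/(1 + K1/[H⁺] + K1K2/[H⁺]²) = 1/(1 + 10^+1.20 + 10^-1.58) = 0.05926
DIC = [CO2*]/α₀ = 1.883×10^-5 / 0.05926 = 0.3178 mmol/L
[CO3²⁻] = α₂·DIC; α₂ = 0.001559, so [CO3²⁻] = 0.001559 × 0.3178 = 0.000495 mmol/L = 0.495 μmol/L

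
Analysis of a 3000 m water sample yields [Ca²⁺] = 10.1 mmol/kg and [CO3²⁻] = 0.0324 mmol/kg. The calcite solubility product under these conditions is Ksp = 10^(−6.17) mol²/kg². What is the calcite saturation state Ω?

Ksp = 10^(−6.17) = 6.761×10^-7
Ω = [Ca²⁺][CO3²⁻]/Ksp = (10.1×10^-3)(0.0324×10^-3) / 6.761×10^-7 = 0.484

Ω = 0.484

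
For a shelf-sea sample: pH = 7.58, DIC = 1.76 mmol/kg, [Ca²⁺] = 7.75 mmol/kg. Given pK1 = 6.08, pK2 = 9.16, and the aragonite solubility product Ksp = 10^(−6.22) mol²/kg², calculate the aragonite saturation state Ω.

Ω = 0.563

α₂ = 1 / (1 + [H⁺]/K2 + [H⁺]²/(K1K2)) = 1 / (1 + 10^+1.58 + 10^+0.08)
   = 1 / (1 + 38.019 + 1.2023) = 1/40.221 = 0.02486
[CO3²⁻] = α₂ × DIC = 0.02486 × 1.76 = 0.04376 mmol/kg
Ksp = 10^(−6.22) = 6.026×10^-7
Ω = [Ca²⁺][CO3²⁻]/Ksp = (7.75×10^-3)(4.376×10^-5) / 6.026×10^-7 = 0.563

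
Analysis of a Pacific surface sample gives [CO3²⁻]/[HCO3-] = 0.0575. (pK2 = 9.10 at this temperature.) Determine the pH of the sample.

pH = 7.86

From K2 = [H⁺][CO3²⁻]/[HCO3-]:  pH = pK2 + log₁₀([CO3²⁻]/[HCO3-])
log₁₀(0.0575) = -1.240
pH = 9.10 + (-1.240) = 7.86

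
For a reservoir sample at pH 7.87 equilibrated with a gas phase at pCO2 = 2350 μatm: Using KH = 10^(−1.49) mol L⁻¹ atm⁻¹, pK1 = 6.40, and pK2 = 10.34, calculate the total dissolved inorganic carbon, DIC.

DIC = 2.33 mmol/L

[CO2*] = KH · pCO2 = 10^(−1.49) × 2350×10^-6 = 7.604×10^-5 mol/L
α₀ = 1/(1 + K1/[H⁺] + K1K2/[H⁺]²) = 1/(1 + 10^+1.47 + 10^-1.00) = 0.03267
DIC = [CO2*]/α₀ = 7.604×10^-5 / 0.03267 = 2.33 mmol/L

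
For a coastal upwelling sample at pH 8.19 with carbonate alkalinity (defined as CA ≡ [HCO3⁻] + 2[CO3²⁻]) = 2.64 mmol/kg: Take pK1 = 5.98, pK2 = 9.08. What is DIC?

DIC = 2.38 mmol/kg

CA = [HCO3⁻] + 2[CO3²⁻] = (α₁ + 2α₂)·DIC
At pH 8.19: [H⁺]/K1 = 10^-2.21 = 0.0061660, K2/[H⁺] = 10^-0.89 = 0.12882
α₁ = 1/(1 + 0.0061660 + 0.12882) = 1/1.1350 = 0.8811; α₂ = α₁·K2/[H⁺] = 0.1135
α₁ + 2α₂ = 1.1081
DIC = CA / (α₁ + 2α₂) = 2.64 / 1.1081 = 2.38 mmol/kg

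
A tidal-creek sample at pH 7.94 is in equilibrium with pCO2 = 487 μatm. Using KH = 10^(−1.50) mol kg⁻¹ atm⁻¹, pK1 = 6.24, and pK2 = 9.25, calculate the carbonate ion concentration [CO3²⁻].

[CO3²⁻] = 0.0378 mmol/kg

[CO2*] = KH · pCO2 = 10^(−1.50) × 487×10^-6 = 1.540×10^-5 mol/kg
α₀ = 1/(1 + K1/[H⁺] + K1K2/[H⁺]²) = 1/(1 + 10^+1.70 + 10^+0.39) = 0.01867
DIC = [CO2*]/α₀ = 1.540×10^-5 / 0.01867 = 0.8250 mmol/kg
[CO3²⁻] = α₂·DIC; α₂ = 0.04582, so [CO3²⁻] = 0.04582 × 0.8250 = 0.0378 mmol/kg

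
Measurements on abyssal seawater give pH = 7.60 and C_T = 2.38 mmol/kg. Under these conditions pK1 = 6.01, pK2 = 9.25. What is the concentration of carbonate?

α₂ = 1 / (1 + [H⁺]/K2 + [H⁺]²/(K1K2)) = 1 / (1 + 10^+1.65 + 10^+0.06)
   = 1 / (1 + 44.668 + 1.1482) = 1/46.817 = 0.02136
[CO3²⁻] = α₂ × DIC = 0.02136 × 2.38 = 0.0508 mmol/kg

[CO3²⁻] = 0.0508 mmol/kg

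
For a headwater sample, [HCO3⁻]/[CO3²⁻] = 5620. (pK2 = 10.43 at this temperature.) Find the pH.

From K2 = [H⁺][CO3²⁻]/[HCO3⁻]:  pH = pK2 − log₁₀([HCO3⁻]/[CO3²⁻])
log₁₀(5620) = +3.750
pH = 10.43 − (+3.750) = 6.68

pH = 6.68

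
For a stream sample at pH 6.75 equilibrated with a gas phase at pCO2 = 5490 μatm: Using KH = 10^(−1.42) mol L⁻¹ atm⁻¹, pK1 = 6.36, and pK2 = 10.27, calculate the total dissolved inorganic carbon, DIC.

[CO2*] = KH · pCO2 = 10^(−1.42) × 5490×10^-6 = 2.087×10^-4 mol/L
α₀ = 1/(1 + K1/[H⁺] + K1K2/[H⁺]²) = 1/(1 + 10^+0.39 + 10^-3.13) = 0.2894
DIC = [CO2*]/α₀ = 2.087×10^-4 / 0.2894 = 0.721 mmol/L

DIC = 0.721 mmol/L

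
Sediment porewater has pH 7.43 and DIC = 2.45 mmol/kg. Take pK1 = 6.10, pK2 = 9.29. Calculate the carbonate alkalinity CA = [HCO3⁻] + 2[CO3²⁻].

CA = 2.37 mmol/kg

CA = [HCO3⁻] + 2[CO3²⁻] = (α₁ + 2α₂)·DIC
At pH 7.43: [H⁺]/K1 = 10^-1.33 = 0.046774, K2/[H⁺] = 10^-1.86 = 0.013804
α₁ = 1/(1 + 0.046774 + 0.013804) = 1/1.0606 = 0.9429; α₂ = α₁·K2/[H⁺] = 0.01302
α₁ + 2α₂ = 0.9689
CA = 0.9689 × 2.45 = 2.37 mmol/kg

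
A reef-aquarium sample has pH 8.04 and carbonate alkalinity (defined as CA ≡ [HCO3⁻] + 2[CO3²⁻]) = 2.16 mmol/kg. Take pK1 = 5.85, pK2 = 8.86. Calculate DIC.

CA = [HCO3⁻] + 2[CO3²⁻] = (α₁ + 2α₂)·DIC
At pH 8.04: [H⁺]/K1 = 10^-2.19 = 0.0064565, K2/[H⁺] = 10^-0.82 = 0.15136
α₁ = 1/(1 + 0.0064565 + 0.15136) = 1/1.1578 = 0.8637; α₂ = α₁·K2/[H⁺] = 0.1307
α₁ + 2α₂ = 1.1251
DIC = CA / (α₁ + 2α₂) = 2.16 / 1.1251 = 1.92 mmol/kg

DIC = 1.92 mmol/kg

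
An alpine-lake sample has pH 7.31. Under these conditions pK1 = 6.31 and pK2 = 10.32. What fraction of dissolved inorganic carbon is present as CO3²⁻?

α₂ = 1 / (1 + [H⁺]/K2 + [H⁺]²/(K1K2)) = 1 / (1 + 10^+3.01 + 10^+2.01)
   = 1 / (1 + 1023.3 + 102.33) = 1/1126.6 = 0.0008876

α₂ = 0.000888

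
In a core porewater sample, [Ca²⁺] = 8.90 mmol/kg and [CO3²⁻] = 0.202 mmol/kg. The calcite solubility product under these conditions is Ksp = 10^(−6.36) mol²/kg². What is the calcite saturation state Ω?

Ω = 4.12

Ksp = 10^(−6.36) = 4.365×10^-7
Ω = [Ca²⁺][CO3²⁻]/Ksp = (8.90×10^-3)(0.202×10^-3) / 4.365×10^-7 = 4.12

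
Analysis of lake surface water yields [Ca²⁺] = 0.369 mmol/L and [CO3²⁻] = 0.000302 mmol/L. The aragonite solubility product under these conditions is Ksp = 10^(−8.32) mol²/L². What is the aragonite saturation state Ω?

Ω = 0.0233

Ksp = 10^(−8.32) = 4.786×10^-9
Ω = [Ca²⁺][CO3²⁻]/Ksp = (0.369×10^-3)(0.000302×10^-3) / 4.786×10^-9 = 0.0233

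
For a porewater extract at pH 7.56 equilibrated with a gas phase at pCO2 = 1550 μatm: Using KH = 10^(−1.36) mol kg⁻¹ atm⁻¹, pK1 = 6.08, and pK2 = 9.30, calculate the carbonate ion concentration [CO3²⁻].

[CO2*] = KH · pCO2 = 10^(−1.36) × 1550×10^-6 = 6.766×10^-5 mol/kg
α₀ = 1/(1 + K1/[H⁺] + K1K2/[H⁺]²) = 1/(1 + 10^+1.48 + 10^-0.26) = 0.03150
DIC = [CO2*]/α₀ = 6.766×10^-5 / 0.03150 = 2.148 mmol/kg
[CO3²⁻] = α₂·DIC; α₂ = 0.01731, so [CO3²⁻] = 0.01731 × 2.148 = 0.0372 mmol/kg

[CO3²⁻] = 0.0372 mmol/kg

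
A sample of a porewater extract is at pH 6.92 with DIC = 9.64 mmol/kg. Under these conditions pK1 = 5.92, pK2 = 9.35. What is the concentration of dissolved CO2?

α₀ = 1 / (1 + K1/[H⁺] + K1K2/[H⁺]²) = 1 / (1 + 10^+1.00 + 10^-1.43)
   = 1 / (1 + 10.000 + 0.037154) = 1/11.037 = 0.09060
[CO2*] = α₀ × DIC = 0.09060 × 9.64 = 0.873 mmol/kg

[CO2*] = 0.873 mmol/kg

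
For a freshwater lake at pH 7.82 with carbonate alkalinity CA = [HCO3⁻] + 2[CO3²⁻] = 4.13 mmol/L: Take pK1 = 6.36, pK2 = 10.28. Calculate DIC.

DIC = 4.26 mmol/L

CA = [HCO3⁻] + 2[CO3²⁻] = (α₁ + 2α₂)·DIC
At pH 7.82: [H⁺]/K1 = 10^-1.46 = 0.034674, K2/[H⁺] = 10^-2.46 = 0.0034674
α₁ = 1/(1 + 0.034674 + 0.0034674) = 1/1.0381 = 0.9633; α₂ = α₁·K2/[H⁺] = 0.003340
α₁ + 2α₂ = 0.9699
DIC = CA / (α₁ + 2α₂) = 4.13 / 0.9699 = 4.26 mmol/L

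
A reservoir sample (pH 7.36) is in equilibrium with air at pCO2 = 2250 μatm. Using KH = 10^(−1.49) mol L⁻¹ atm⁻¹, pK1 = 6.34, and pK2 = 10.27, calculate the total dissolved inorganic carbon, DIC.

DIC = 0.836 mmol/L

[CO2*] = KH · pCO2 = 10^(−1.49) × 2250×10^-6 = 7.281×10^-5 mol/L
α₀ = 1/(1 + K1/[H⁺] + K1K2/[H⁺]²) = 1/(1 + 10^+1.02 + 10^-1.89) = 0.08708
DIC = [CO2*]/α₀ = 7.281×10^-5 / 0.08708 = 0.836 mmol/L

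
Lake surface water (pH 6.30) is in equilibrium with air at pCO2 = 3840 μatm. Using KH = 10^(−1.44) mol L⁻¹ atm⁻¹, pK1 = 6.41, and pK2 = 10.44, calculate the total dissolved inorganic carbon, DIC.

DIC = 0.248 mmol/L

[CO2*] = KH · pCO2 = 10^(−1.44) × 3840×10^-6 = 1.394×10^-4 mol/L
α₀ = 1/(1 + K1/[H⁺] + K1K2/[H⁺]²) = 1/(1 + 10^-0.11 + 10^-4.25) = 0.5630
DIC = [CO2*]/α₀ = 1.394×10^-4 / 0.5630 = 0.248 mmol/L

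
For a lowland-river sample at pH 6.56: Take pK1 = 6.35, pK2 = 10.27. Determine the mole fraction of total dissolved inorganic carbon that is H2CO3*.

α₀ = 1 / (1 + K1/[H⁺] + K1K2/[H⁺]²) = 1 / (1 + 10^+0.21 + 10^-3.50)
   = 1 / (1 + 1.6218 + 0.00031623) = 1/2.6221 = 0.3814

α₀ = 0.381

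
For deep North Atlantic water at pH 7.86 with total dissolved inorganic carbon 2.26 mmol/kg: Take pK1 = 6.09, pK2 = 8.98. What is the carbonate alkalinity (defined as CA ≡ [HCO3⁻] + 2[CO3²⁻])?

CA = 2.38 mmol/kg

CA = [HCO3⁻] + 2[CO3²⁻] = (α₁ + 2α₂)·DIC
At pH 7.86: [H⁺]/K1 = 10^-1.77 = 0.016982, K2/[H⁺] = 10^-1.12 = 0.075858
α₁ = 1/(1 + 0.016982 + 0.075858) = 1/1.0928 = 0.9150; α₂ = α₁·K2/[H⁺] = 0.06941
α₁ + 2α₂ = 1.0539
CA = 1.0539 × 2.26 = 2.38 mmol/kg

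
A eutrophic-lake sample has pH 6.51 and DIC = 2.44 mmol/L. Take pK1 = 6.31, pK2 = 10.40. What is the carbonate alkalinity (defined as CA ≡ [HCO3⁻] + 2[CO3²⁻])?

CA = [HCO3⁻] + 2[CO3²⁻] = (α₁ + 2α₂)·DIC
At pH 6.51: [H⁺]/K1 = 10^-0.20 = 0.63096, K2/[H⁺] = 10^-3.89 = 0.00012882
α₁ = 1/(1 + 0.63096 + 0.00012882) = 1/1.6311 = 0.6131; α₂ = α₁·K2/[H⁺] = 7.898×10^-5
α₁ + 2α₂ = 0.6132
CA = 0.6132 × 2.44 = 1.50 mmol/L

CA = 1.50 mmol/L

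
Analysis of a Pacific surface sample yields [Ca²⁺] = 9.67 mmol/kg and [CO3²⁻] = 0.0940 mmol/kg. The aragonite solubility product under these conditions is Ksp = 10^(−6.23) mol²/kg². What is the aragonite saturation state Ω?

Ksp = 10^(−6.23) = 5.888×10^-7
Ω = [Ca²⁺][CO3²⁻]/Ksp = (9.67×10^-3)(0.0940×10^-3) / 5.888×10^-7 = 1.54

Ω = 1.54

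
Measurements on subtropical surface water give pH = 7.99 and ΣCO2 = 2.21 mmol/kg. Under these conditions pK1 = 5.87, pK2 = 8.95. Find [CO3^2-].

α₂ = 1 / (1 + [H⁺]/K2 + [H⁺]²/(K1K2)) = 1 / (1 + 10^+0.96 + 10^-1.16)
   = 1 / (1 + 9.1201 + 0.069183) = 1/10.189 = 0.09814
[CO3²⁻] = α₂ × DIC = 0.09814 × 2.21 = 0.217 mmol/kg

[CO3²⁻] = 0.217 mmol/kg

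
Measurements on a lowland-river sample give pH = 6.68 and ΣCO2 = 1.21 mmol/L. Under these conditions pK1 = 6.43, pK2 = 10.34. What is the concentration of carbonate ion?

α₂ = 1 / (1 + [H⁺]/K2 + [H⁺]²/(K1K2)) = 1 / (1 + 10^+3.66 + 10^+3.41)
   = 1 / (1 + 4570.9 + 2570.4) = 1/7142.3 = 0.0001400
[CO3²⁻] = α₂ × DIC = 0.0001400 × 1.21 = 0.000169 mmol/L = 0.169 μmol/L

[CO3²⁻] = 0.169 μmol/L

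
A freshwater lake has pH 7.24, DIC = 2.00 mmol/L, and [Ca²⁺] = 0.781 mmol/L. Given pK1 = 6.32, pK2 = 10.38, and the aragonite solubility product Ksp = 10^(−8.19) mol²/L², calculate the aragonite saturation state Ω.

Ω = 0.156

α₂ = 1 / (1 + [H⁺]/K2 + [H⁺]²/(K1K2)) = 1 / (1 + 10^+3.14 + 10^+2.22)
   = 1 / (1 + 1380.4 + 165.96) = 1/1547.3 = 0.0006463
[CO3²⁻] = α₂ × DIC = 0.0006463 × 2.00 = 0.001293 mmol/L = 1.293 μmol/L
Ksp = 10^(−8.19) = 6.457×10^-9
Ω = [Ca²⁺][CO3²⁻]/Ksp = (0.781×10^-3)(1.293×10^-6) / 6.457×10^-9 = 0.156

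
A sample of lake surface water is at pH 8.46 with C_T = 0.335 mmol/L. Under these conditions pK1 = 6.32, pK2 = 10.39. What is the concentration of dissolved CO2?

[CO2*] = 2.38 μmol/L

α₀ = 1 / (1 + K1/[H⁺] + K1K2/[H⁺]²) = 1 / (1 + 10^+2.14 + 10^+0.21)
   = 1 / (1 + 138.04 + 1.6218) = 1/140.66 = 0.007109
[CO2*] = α₀ × DIC = 0.007109 × 0.335 = 0.00238 mmol/L = 2.38 μmol/L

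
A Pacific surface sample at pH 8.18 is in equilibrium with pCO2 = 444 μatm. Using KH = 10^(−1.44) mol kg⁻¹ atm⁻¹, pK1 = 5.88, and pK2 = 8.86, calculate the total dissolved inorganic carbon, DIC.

DIC = 3.90 mmol/kg

[CO2*] = KH · pCO2 = 10^(−1.44) × 444×10^-6 = 1.612×10^-5 mol/kg
α₀ = 1/(1 + K1/[H⁺] + K1K2/[H⁺]²) = 1/(1 + 10^+2.30 + 10^+1.62) = 0.004129
DIC = [CO2*]/α₀ = 1.612×10^-5 / 0.004129 = 3.90 mmol/kg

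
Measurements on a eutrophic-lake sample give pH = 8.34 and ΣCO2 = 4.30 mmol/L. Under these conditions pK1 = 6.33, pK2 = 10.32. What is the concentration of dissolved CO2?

[CO2*] = 0.0412 mmol/L

α₀ = 1 / (1 + K1/[H⁺] + K1K2/[H⁺]²) = 1 / (1 + 10^+2.01 + 10^+0.03)
   = 1 / (1 + 102.33 + 1.0715) = 1/104.40 = 0.009578
[CO2*] = α₀ × DIC = 0.009578 × 4.30 = 0.0412 mmol/L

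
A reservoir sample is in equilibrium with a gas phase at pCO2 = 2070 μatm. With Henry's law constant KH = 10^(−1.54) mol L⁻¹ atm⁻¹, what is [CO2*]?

KH = 10^(−1.54) = 2.884×10^-2 mol L⁻¹ atm⁻¹
[CO2*] = KH · pCO2 = 2.884×10^-2 × 2070×10^-6 atm = 5.97×10^-5 mol/L

[CO2*] = 59.7 μmol/L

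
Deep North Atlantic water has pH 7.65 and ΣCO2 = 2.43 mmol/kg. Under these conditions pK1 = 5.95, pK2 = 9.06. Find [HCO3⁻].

α₁ = 1 / (1 + [H⁺]/K1 + K2/[H⁺]) = 1 / (1 + 10^-1.70 + 10^-1.41)
   = 1 / (1 + 0.019953 + 0.038905) = 1/1.0589 = 0.9444
[HCO3⁻] = α₁ × DIC = 0.9444 × 2.43 = 2.29 mmol/kg

[HCO3⁻] = 2.29 mmol/kg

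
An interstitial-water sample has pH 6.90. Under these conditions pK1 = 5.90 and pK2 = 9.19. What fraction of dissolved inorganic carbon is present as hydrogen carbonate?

α₁ = 1 / (1 + [H⁺]/K1 + K2/[H⁺]) = 1 / (1 + 10^-1.00 + 10^-2.29)
   = 1 / (1 + 0.10000 + 0.0051286) = 1/1.1051 = 0.9049

α₁ = 0.905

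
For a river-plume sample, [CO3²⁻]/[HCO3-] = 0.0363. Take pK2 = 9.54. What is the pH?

pH = 8.10

From K2 = [H⁺][CO3²⁻]/[HCO3-]:  pH = pK2 + log₁₀([CO3²⁻]/[HCO3-])
log₁₀(0.0363) = -1.440
pH = 9.54 + (-1.440) = 8.10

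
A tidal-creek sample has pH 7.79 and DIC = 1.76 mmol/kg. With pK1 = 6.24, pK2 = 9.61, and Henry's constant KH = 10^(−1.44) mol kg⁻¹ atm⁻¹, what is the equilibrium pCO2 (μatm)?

α₀ = 1 / (1 + K1/[H⁺] + K1K2/[H⁺]²) = 1 / (1 + 10^+1.55 + 10^-0.27)
   = 1 / (1 + 35.481 + 0.53703) = 1/37.018 = 0.02701
[CO2*] = α₀ × DIC = 0.02701 × 1.76 = 0.04754 mmol/kg
pCO2 = [CO2*]/KH = 4.754×10^-5 / 3.631×10^-2 = 1310 μatm

pCO2 = 1310 μatm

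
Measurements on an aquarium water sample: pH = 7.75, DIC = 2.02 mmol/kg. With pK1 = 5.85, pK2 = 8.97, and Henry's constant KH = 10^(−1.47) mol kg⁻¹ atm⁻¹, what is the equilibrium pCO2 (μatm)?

α₀ = 1 / (1 + K1/[H⁺] + K1K2/[H⁺]²) = 1 / (1 + 10^+1.90 + 10^+0.68)
   = 1 / (1 + 79.433 + 4.7863) = 1/85.219 = 0.01173
[CO2*] = α₀ × DIC = 0.01173 × 2.02 = 0.02370 mmol/kg
pCO2 = [CO2*]/KH = 2.370×10^-5 / 3.388×10^-2 = 700 μatm

pCO2 = 700 μatm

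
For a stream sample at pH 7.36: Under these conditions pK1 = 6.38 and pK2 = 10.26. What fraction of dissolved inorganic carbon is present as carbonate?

α₂ = 0.00114

α₂ = 1 / (1 + [H⁺]/K2 + [H⁺]²/(K1K2)) = 1 / (1 + 10^+2.90 + 10^+1.92)
   = 1 / (1 + 794.33 + 83.176) = 1/878.50 = 0.001138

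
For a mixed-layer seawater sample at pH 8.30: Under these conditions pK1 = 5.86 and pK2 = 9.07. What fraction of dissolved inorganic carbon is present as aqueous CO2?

α₀ = 0.00309

α₀ = 1 / (1 + K1/[H⁺] + K1K2/[H⁺]²) = 1 / (1 + 10^+2.44 + 10^+1.67)
   = 1 / (1 + 275.42 + 46.774) = 1/323.20 = 0.003094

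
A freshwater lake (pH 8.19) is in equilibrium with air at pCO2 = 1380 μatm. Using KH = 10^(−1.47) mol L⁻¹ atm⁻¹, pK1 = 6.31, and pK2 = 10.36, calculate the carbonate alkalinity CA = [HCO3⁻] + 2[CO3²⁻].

[CO2*] = KH · pCO2 = 10^(−1.47) × 1380×10^-6 = 4.676×10^-5 mol/L
α₀ = 1/(1 + K1/[H⁺] + K1K2/[H⁺]²) = 1/(1 + 10^+1.88 + 10^-0.29) = 0.01292
DIC = [CO2*]/α₀ = 4.676×10^-5 / 0.01292 = 3.618 mmol/L
CA = (α₁ + 2α₂)·DIC = (0.9804 + 2×0.006629) × 3.618 = 3.60 mmol/L

CA = 3.60 mmol/L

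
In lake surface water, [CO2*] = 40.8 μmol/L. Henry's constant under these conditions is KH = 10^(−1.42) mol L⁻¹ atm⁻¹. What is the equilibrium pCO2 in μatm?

pCO2 = 1070 μatm

KH = 10^(−1.42) = 3.802×10^-2 mol L⁻¹ atm⁻¹
pCO2 = [CO2*]/KH = 40.8×10^-6 / 3.802×10^-2 = 1.07×10^-3 atm = 1070 μatm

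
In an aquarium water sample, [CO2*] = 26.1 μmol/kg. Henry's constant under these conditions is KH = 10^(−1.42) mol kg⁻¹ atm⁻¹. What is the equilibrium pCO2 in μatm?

pCO2 = 686 μatm

KH = 10^(−1.42) = 3.802×10^-2 mol kg⁻¹ atm⁻¹
pCO2 = [CO2*]/KH = 26.1×10^-6 / 3.802×10^-2 = 6.86×10^-4 atm = 686 μatm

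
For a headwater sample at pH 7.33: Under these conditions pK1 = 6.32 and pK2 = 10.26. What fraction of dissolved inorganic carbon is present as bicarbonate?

α₁ = 1 / (1 + [H⁺]/K1 + K2/[H⁺]) = 1 / (1 + 10^-1.01 + 10^-2.93)
   = 1 / (1 + 0.097724 + 0.0011749) = 1/1.0989 = 0.9100

α₁ = 0.910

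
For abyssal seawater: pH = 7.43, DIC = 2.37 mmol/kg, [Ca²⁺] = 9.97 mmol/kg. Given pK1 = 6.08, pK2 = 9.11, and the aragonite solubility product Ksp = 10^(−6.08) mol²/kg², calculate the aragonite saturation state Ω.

α₂ = 1 / (1 + [H⁺]/K2 + [H⁺]²/(K1K2)) = 1 / (1 + 10^+1.68 + 10^+0.33)
   = 1 / (1 + 47.863 + 2.1380) = 1/51.001 = 0.01961
[CO3²⁻] = α₂ × DIC = 0.01961 × 2.37 = 0.04647 mmol/kg
Ksp = 10^(−6.08) = 8.318×10^-7
Ω = [Ca²⁺][CO3²⁻]/Ksp = (9.97×10^-3)(4.647×10^-5) / 8.318×10^-7 = 0.557

Ω = 0.557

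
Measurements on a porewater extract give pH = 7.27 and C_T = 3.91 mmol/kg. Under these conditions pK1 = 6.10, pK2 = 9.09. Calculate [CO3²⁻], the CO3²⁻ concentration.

α₂ = 1 / (1 + [H⁺]/K2 + [H⁺]²/(K1K2)) = 1 / (1 + 10^+1.82 + 10^+0.65)
   = 1 / (1 + 66.069 + 4.4668) = 1/71.536 = 0.01398
[CO3²⁻] = α₂ × DIC = 0.01398 × 3.91 = 0.0547 mmol/kg

[CO3²⁻] = 0.0547 mmol/kg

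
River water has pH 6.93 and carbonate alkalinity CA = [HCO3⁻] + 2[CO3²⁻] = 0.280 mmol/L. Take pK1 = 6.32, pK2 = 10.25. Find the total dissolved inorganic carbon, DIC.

DIC = 0.349 mmol/L

CA = [HCO3⁻] + 2[CO3²⁻] = (α₁ + 2α₂)·DIC
At pH 6.93: [H⁺]/K1 = 10^-0.61 = 0.24547, K2/[H⁺] = 10^-3.32 = 0.00047863
α₁ = 1/(1 + 0.24547 + 0.00047863) = 1/1.2459 = 0.8026; α₂ = α₁·K2/[H⁺] = 0.0003841
α₁ + 2α₂ = 0.8034
DIC = CA / (α₁ + 2α₂) = 0.280 / 0.8034 = 0.349 mmol/L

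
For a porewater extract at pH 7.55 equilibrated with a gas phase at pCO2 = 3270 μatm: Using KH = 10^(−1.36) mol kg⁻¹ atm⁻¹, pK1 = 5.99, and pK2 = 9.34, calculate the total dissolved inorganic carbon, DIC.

[CO2*] = KH · pCO2 = 10^(−1.36) × 3270×10^-6 = 1.427×10^-4 mol/kg
α₀ = 1/(1 + K1/[H⁺] + K1K2/[H⁺]²) = 1/(1 + 10^+1.56 + 10^-0.23) = 0.02639
DIC = [CO2*]/α₀ = 1.427×10^-4 / 0.02639 = 5.41 mmol/kg

DIC = 5.41 mmol/kg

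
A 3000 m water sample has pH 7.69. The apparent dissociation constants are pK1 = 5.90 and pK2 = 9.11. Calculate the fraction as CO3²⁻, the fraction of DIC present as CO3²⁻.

α₂ = 1 / (1 + [H⁺]/K2 + [H⁺]²/(K1K2)) = 1 / (1 + 10^+1.42 + 10^-0.37)
   = 1 / (1 + 26.303 + 0.42658) = 1/27.729 = 0.03606

α₂ = 0.0361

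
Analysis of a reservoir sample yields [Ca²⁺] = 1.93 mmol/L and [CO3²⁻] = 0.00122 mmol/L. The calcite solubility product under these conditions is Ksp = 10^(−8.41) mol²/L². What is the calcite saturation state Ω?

Ksp = 10^(−8.41) = 3.890×10^-9
Ω = [Ca²⁺][CO3²⁻]/Ksp = (1.93×10^-3)(0.00122×10^-3) / 3.890×10^-9 = 0.605

Ω = 0.605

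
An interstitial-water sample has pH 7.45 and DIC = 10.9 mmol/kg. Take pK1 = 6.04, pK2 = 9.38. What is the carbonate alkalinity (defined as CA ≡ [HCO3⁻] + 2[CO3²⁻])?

CA = 10.6 mmol/kg

CA = [HCO3⁻] + 2[CO3²⁻] = (α₁ + 2α₂)·DIC
At pH 7.45: [H⁺]/K1 = 10^-1.41 = 0.038905, K2/[H⁺] = 10^-1.93 = 0.011749
α₁ = 1/(1 + 0.038905 + 0.011749) = 1/1.0507 = 0.9518; α₂ = α₁·K2/[H⁺] = 0.01118
α₁ + 2α₂ = 0.9742
CA = 0.9742 × 10.9 = 10.6 mmol/kg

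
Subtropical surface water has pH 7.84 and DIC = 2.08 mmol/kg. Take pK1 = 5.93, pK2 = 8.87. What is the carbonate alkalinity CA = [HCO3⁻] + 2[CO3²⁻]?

CA = 2.23 mmol/kg

CA = [HCO3⁻] + 2[CO3²⁻] = (α₁ + 2α₂)·DIC
At pH 7.84: [H⁺]/K1 = 10^-1.91 = 0.012303, K2/[H⁺] = 10^-1.03 = 0.093325
α₁ = 1/(1 + 0.012303 + 0.093325) = 1/1.1056 = 0.9045; α₂ = α₁·K2/[H⁺] = 0.08441
α₁ + 2α₂ = 1.0733
CA = 1.0733 × 2.08 = 2.23 mmol/kg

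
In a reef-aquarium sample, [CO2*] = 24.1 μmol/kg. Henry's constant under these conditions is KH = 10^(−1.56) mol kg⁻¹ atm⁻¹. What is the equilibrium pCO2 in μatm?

pCO2 = 875 μatm

KH = 10^(−1.56) = 2.754×10^-2 mol kg⁻¹ atm⁻¹
pCO2 = [CO2*]/KH = 24.1×10^-6 / 2.754×10^-2 = 8.75×10^-4 atm = 875 μatm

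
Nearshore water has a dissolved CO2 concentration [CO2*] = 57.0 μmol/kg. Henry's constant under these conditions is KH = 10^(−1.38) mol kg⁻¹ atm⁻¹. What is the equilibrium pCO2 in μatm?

KH = 10^(−1.38) = 4.169×10^-2 mol kg⁻¹ atm⁻¹
pCO2 = [CO2*]/KH = 57.0×10^-6 / 4.169×10^-2 = 1.37×10^-3 atm = 1370 μatm

pCO2 = 1370 μatm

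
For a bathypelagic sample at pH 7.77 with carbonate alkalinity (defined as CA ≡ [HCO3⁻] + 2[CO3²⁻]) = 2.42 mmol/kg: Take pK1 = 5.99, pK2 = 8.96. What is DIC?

CA = [HCO3⁻] + 2[CO3²⁻] = (α₁ + 2α₂)·DIC
At pH 7.77: [H⁺]/K1 = 10^-1.78 = 0.016596, K2/[H⁺] = 10^-1.19 = 0.064565
α₁ = 1/(1 + 0.016596 + 0.064565) = 1/1.0812 = 0.9249; α₂ = α₁·K2/[H⁺] = 0.05972
α₁ + 2α₂ = 1.0444
DIC = CA / (α₁ + 2α₂) = 2.42 / 1.0444 = 2.32 mmol/kg

DIC = 2.32 mmol/kg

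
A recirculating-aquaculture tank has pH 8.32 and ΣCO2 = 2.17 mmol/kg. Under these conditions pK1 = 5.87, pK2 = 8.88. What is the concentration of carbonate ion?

[CO3²⁻] = 0.467 mmol/kg

α₂ = 1 / (1 + [H⁺]/K2 + [H⁺]²/(K1K2)) = 1 / (1 + 10^+0.56 + 10^-1.89)
   = 1 / (1 + 3.6308 + 0.012882) = 1/4.6437 = 0.2153
[CO3²⁻] = α₂ × DIC = 0.2153 × 2.17 = 0.467 mmol/kg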